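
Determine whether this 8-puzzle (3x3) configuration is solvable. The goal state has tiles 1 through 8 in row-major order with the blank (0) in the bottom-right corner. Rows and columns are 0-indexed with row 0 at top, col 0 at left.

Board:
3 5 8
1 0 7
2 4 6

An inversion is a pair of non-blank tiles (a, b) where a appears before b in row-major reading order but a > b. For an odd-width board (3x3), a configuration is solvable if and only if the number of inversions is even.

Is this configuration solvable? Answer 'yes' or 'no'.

Answer: no

Derivation:
Inversions (pairs i<j in row-major order where tile[i] > tile[j] > 0): 13
13 is odd, so the puzzle is not solvable.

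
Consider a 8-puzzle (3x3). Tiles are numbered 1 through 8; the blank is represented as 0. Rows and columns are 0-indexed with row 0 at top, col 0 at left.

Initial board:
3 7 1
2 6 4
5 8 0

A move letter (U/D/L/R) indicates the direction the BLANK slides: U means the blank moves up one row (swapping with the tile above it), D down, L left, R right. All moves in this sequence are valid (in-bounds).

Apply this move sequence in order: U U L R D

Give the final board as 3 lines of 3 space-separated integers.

After move 1 (U):
3 7 1
2 6 0
5 8 4

After move 2 (U):
3 7 0
2 6 1
5 8 4

After move 3 (L):
3 0 7
2 6 1
5 8 4

After move 4 (R):
3 7 0
2 6 1
5 8 4

After move 5 (D):
3 7 1
2 6 0
5 8 4

Answer: 3 7 1
2 6 0
5 8 4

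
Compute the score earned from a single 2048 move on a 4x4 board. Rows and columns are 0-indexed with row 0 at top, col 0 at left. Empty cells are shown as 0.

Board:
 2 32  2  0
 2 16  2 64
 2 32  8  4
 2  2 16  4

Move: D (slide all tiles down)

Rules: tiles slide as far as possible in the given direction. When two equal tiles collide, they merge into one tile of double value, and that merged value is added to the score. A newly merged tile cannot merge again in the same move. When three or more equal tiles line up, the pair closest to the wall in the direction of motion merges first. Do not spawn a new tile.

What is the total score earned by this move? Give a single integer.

Slide down:
col 0: [2, 2, 2, 2] -> [0, 0, 4, 4]  score +8 (running 8)
col 1: [32, 16, 32, 2] -> [32, 16, 32, 2]  score +0 (running 8)
col 2: [2, 2, 8, 16] -> [0, 4, 8, 16]  score +4 (running 12)
col 3: [0, 64, 4, 4] -> [0, 0, 64, 8]  score +8 (running 20)
Board after move:
 0 32  0  0
 0 16  4  0
 4 32  8 64
 4  2 16  8

Answer: 20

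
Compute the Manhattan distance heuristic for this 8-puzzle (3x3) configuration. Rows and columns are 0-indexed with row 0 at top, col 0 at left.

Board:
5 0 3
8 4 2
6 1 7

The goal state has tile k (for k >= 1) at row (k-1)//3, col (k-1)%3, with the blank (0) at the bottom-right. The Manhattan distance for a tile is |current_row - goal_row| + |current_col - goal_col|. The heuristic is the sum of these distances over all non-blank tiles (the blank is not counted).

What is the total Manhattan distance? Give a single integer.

Tile 5: (0,0)->(1,1) = 2
Tile 3: (0,2)->(0,2) = 0
Tile 8: (1,0)->(2,1) = 2
Tile 4: (1,1)->(1,0) = 1
Tile 2: (1,2)->(0,1) = 2
Tile 6: (2,0)->(1,2) = 3
Tile 1: (2,1)->(0,0) = 3
Tile 7: (2,2)->(2,0) = 2
Sum: 2 + 0 + 2 + 1 + 2 + 3 + 3 + 2 = 15

Answer: 15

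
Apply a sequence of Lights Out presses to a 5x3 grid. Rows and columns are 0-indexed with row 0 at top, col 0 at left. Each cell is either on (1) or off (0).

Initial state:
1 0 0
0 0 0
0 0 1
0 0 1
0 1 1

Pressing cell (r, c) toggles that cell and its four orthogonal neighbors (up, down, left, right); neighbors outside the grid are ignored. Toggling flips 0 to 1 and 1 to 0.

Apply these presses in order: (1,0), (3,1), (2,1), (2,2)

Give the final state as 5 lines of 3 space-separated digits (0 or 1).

Answer: 0 0 0
1 0 1
0 1 1
1 0 1
0 0 1

Derivation:
After press 1 at (1,0):
0 0 0
1 1 0
1 0 1
0 0 1
0 1 1

After press 2 at (3,1):
0 0 0
1 1 0
1 1 1
1 1 0
0 0 1

After press 3 at (2,1):
0 0 0
1 0 0
0 0 0
1 0 0
0 0 1

After press 4 at (2,2):
0 0 0
1 0 1
0 1 1
1 0 1
0 0 1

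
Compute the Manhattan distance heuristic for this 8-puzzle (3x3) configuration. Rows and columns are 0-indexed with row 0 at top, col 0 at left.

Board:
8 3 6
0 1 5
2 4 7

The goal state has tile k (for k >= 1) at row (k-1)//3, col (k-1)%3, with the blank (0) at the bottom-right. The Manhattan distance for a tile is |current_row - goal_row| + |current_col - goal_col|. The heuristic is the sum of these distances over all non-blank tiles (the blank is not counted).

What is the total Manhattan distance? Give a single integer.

Tile 8: (0,0)->(2,1) = 3
Tile 3: (0,1)->(0,2) = 1
Tile 6: (0,2)->(1,2) = 1
Tile 1: (1,1)->(0,0) = 2
Tile 5: (1,2)->(1,1) = 1
Tile 2: (2,0)->(0,1) = 3
Tile 4: (2,1)->(1,0) = 2
Tile 7: (2,2)->(2,0) = 2
Sum: 3 + 1 + 1 + 2 + 1 + 3 + 2 + 2 = 15

Answer: 15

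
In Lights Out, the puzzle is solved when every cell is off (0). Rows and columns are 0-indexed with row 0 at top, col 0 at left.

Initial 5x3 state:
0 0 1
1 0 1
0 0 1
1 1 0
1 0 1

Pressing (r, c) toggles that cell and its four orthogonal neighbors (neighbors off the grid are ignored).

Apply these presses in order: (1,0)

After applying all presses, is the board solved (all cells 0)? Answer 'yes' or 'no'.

Answer: no

Derivation:
After press 1 at (1,0):
1 0 1
0 1 1
1 0 1
1 1 0
1 0 1

Lights still on: 10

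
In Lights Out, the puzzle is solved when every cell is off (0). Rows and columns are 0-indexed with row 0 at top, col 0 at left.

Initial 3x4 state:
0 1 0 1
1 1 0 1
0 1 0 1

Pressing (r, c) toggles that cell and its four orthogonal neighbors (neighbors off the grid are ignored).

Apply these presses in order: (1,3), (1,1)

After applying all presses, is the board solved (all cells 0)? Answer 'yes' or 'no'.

After press 1 at (1,3):
0 1 0 0
1 1 1 0
0 1 0 0

After press 2 at (1,1):
0 0 0 0
0 0 0 0
0 0 0 0

Lights still on: 0

Answer: yes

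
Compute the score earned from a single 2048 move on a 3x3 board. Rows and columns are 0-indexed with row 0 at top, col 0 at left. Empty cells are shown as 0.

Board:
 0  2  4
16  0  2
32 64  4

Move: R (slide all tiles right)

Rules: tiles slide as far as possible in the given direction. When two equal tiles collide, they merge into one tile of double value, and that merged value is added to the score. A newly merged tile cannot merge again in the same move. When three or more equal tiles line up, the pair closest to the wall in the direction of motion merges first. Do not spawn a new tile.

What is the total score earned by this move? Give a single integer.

Slide right:
row 0: [0, 2, 4] -> [0, 2, 4]  score +0 (running 0)
row 1: [16, 0, 2] -> [0, 16, 2]  score +0 (running 0)
row 2: [32, 64, 4] -> [32, 64, 4]  score +0 (running 0)
Board after move:
 0  2  4
 0 16  2
32 64  4

Answer: 0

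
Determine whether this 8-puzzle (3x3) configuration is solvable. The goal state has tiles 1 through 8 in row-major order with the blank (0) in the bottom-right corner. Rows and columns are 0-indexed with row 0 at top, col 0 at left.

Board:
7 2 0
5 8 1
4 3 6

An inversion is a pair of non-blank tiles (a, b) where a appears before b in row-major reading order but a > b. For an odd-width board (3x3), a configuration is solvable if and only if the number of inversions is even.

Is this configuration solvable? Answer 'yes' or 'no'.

Answer: no

Derivation:
Inversions (pairs i<j in row-major order where tile[i] > tile[j] > 0): 15
15 is odd, so the puzzle is not solvable.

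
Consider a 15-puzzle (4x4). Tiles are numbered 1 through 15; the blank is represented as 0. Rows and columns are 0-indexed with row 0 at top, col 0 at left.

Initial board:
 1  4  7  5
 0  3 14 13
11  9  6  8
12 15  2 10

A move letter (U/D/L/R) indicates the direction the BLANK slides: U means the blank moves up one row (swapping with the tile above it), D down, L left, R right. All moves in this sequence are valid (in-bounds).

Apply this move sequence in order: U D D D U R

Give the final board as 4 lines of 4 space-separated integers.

Answer:  1  4  7  5
11  3 14 13
 9  0  6  8
12 15  2 10

Derivation:
After move 1 (U):
 0  4  7  5
 1  3 14 13
11  9  6  8
12 15  2 10

After move 2 (D):
 1  4  7  5
 0  3 14 13
11  9  6  8
12 15  2 10

After move 3 (D):
 1  4  7  5
11  3 14 13
 0  9  6  8
12 15  2 10

After move 4 (D):
 1  4  7  5
11  3 14 13
12  9  6  8
 0 15  2 10

After move 5 (U):
 1  4  7  5
11  3 14 13
 0  9  6  8
12 15  2 10

After move 6 (R):
 1  4  7  5
11  3 14 13
 9  0  6  8
12 15  2 10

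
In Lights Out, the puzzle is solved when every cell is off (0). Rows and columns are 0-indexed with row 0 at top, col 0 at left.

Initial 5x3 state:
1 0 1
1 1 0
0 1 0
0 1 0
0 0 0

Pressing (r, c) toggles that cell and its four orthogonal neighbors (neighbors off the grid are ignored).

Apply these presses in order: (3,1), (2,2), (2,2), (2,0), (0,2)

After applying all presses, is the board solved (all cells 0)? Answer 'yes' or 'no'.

Answer: no

Derivation:
After press 1 at (3,1):
1 0 1
1 1 0
0 0 0
1 0 1
0 1 0

After press 2 at (2,2):
1 0 1
1 1 1
0 1 1
1 0 0
0 1 0

After press 3 at (2,2):
1 0 1
1 1 0
0 0 0
1 0 1
0 1 0

After press 4 at (2,0):
1 0 1
0 1 0
1 1 0
0 0 1
0 1 0

After press 5 at (0,2):
1 1 0
0 1 1
1 1 0
0 0 1
0 1 0

Lights still on: 8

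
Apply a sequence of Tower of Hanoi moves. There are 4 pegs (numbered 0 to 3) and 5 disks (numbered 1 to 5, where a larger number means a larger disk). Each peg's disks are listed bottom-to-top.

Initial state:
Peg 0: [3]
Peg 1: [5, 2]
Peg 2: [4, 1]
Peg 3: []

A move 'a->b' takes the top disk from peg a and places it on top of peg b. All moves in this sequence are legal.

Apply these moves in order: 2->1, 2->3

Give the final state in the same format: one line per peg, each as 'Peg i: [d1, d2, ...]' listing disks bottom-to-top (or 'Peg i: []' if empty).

After move 1 (2->1):
Peg 0: [3]
Peg 1: [5, 2, 1]
Peg 2: [4]
Peg 3: []

After move 2 (2->3):
Peg 0: [3]
Peg 1: [5, 2, 1]
Peg 2: []
Peg 3: [4]

Answer: Peg 0: [3]
Peg 1: [5, 2, 1]
Peg 2: []
Peg 3: [4]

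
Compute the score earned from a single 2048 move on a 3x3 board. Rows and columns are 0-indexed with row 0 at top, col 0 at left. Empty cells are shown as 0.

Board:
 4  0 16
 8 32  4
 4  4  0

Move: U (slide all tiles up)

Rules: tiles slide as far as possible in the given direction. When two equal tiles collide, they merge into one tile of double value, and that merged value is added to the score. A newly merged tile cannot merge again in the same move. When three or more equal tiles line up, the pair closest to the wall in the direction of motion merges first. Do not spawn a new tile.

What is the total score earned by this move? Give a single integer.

Slide up:
col 0: [4, 8, 4] -> [4, 8, 4]  score +0 (running 0)
col 1: [0, 32, 4] -> [32, 4, 0]  score +0 (running 0)
col 2: [16, 4, 0] -> [16, 4, 0]  score +0 (running 0)
Board after move:
 4 32 16
 8  4  4
 4  0  0

Answer: 0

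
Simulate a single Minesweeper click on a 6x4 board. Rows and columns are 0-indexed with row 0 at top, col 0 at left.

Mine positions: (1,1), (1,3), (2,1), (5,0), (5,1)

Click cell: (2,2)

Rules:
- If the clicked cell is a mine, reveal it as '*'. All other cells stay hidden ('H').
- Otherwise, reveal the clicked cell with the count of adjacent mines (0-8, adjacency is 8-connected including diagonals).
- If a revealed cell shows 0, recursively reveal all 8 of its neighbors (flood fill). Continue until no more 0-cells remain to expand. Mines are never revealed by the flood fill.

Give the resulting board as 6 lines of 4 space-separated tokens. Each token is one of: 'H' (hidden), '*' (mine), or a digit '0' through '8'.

H H H H
H H H H
H H 3 H
H H H H
H H H H
H H H H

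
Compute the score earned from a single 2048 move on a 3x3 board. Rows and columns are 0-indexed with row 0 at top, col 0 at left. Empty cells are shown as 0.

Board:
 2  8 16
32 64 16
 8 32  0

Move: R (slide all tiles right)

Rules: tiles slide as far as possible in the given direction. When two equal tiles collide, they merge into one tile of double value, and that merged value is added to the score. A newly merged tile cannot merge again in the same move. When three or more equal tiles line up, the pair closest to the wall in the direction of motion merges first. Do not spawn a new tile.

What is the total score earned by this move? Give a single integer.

Answer: 0

Derivation:
Slide right:
row 0: [2, 8, 16] -> [2, 8, 16]  score +0 (running 0)
row 1: [32, 64, 16] -> [32, 64, 16]  score +0 (running 0)
row 2: [8, 32, 0] -> [0, 8, 32]  score +0 (running 0)
Board after move:
 2  8 16
32 64 16
 0  8 32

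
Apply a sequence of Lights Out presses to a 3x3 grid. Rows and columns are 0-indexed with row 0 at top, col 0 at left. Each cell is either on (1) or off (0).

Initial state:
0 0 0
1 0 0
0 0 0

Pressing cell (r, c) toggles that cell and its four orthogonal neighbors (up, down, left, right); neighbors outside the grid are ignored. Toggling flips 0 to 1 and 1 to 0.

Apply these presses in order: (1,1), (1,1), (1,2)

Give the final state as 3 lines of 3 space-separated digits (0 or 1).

After press 1 at (1,1):
0 1 0
0 1 1
0 1 0

After press 2 at (1,1):
0 0 0
1 0 0
0 0 0

After press 3 at (1,2):
0 0 1
1 1 1
0 0 1

Answer: 0 0 1
1 1 1
0 0 1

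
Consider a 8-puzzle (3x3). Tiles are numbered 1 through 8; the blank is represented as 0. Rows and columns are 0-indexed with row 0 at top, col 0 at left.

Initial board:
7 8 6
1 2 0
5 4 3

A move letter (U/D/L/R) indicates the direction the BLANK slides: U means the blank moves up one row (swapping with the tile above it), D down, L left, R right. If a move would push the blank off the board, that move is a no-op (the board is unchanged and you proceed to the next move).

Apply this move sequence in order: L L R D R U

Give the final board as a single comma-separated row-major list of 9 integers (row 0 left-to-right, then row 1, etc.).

Answer: 7, 8, 6, 1, 4, 0, 5, 3, 2

Derivation:
After move 1 (L):
7 8 6
1 0 2
5 4 3

After move 2 (L):
7 8 6
0 1 2
5 4 3

After move 3 (R):
7 8 6
1 0 2
5 4 3

After move 4 (D):
7 8 6
1 4 2
5 0 3

After move 5 (R):
7 8 6
1 4 2
5 3 0

After move 6 (U):
7 8 6
1 4 0
5 3 2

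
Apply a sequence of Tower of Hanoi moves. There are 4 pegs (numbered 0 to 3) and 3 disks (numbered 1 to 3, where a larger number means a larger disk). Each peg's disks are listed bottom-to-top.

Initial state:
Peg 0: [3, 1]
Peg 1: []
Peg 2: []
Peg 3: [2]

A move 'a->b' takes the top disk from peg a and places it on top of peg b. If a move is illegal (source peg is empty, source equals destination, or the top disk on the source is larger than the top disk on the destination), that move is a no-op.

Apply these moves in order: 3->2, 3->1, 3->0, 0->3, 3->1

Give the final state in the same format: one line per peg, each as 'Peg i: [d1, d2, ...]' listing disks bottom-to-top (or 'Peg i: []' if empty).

After move 1 (3->2):
Peg 0: [3, 1]
Peg 1: []
Peg 2: [2]
Peg 3: []

After move 2 (3->1):
Peg 0: [3, 1]
Peg 1: []
Peg 2: [2]
Peg 3: []

After move 3 (3->0):
Peg 0: [3, 1]
Peg 1: []
Peg 2: [2]
Peg 3: []

After move 4 (0->3):
Peg 0: [3]
Peg 1: []
Peg 2: [2]
Peg 3: [1]

After move 5 (3->1):
Peg 0: [3]
Peg 1: [1]
Peg 2: [2]
Peg 3: []

Answer: Peg 0: [3]
Peg 1: [1]
Peg 2: [2]
Peg 3: []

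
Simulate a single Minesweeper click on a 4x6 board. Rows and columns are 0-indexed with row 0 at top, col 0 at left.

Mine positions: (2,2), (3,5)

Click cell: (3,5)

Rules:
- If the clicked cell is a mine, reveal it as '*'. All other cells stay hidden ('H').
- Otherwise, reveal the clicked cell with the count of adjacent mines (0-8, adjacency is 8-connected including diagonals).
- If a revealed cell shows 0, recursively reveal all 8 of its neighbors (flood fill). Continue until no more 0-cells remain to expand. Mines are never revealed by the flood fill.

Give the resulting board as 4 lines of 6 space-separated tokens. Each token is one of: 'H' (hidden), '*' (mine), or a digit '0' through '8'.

H H H H H H
H H H H H H
H H H H H H
H H H H H *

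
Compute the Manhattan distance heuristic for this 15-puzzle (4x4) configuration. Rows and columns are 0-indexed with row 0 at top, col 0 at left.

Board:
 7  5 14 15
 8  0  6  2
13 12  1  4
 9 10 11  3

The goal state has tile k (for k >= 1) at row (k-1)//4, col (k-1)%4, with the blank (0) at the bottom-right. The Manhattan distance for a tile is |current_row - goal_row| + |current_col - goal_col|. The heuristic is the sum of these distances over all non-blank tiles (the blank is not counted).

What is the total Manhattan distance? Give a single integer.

Answer: 36

Derivation:
Tile 7: at (0,0), goal (1,2), distance |0-1|+|0-2| = 3
Tile 5: at (0,1), goal (1,0), distance |0-1|+|1-0| = 2
Tile 14: at (0,2), goal (3,1), distance |0-3|+|2-1| = 4
Tile 15: at (0,3), goal (3,2), distance |0-3|+|3-2| = 4
Tile 8: at (1,0), goal (1,3), distance |1-1|+|0-3| = 3
Tile 6: at (1,2), goal (1,1), distance |1-1|+|2-1| = 1
Tile 2: at (1,3), goal (0,1), distance |1-0|+|3-1| = 3
Tile 13: at (2,0), goal (3,0), distance |2-3|+|0-0| = 1
Tile 12: at (2,1), goal (2,3), distance |2-2|+|1-3| = 2
Tile 1: at (2,2), goal (0,0), distance |2-0|+|2-0| = 4
Tile 4: at (2,3), goal (0,3), distance |2-0|+|3-3| = 2
Tile 9: at (3,0), goal (2,0), distance |3-2|+|0-0| = 1
Tile 10: at (3,1), goal (2,1), distance |3-2|+|1-1| = 1
Tile 11: at (3,2), goal (2,2), distance |3-2|+|2-2| = 1
Tile 3: at (3,3), goal (0,2), distance |3-0|+|3-2| = 4
Sum: 3 + 2 + 4 + 4 + 3 + 1 + 3 + 1 + 2 + 4 + 2 + 1 + 1 + 1 + 4 = 36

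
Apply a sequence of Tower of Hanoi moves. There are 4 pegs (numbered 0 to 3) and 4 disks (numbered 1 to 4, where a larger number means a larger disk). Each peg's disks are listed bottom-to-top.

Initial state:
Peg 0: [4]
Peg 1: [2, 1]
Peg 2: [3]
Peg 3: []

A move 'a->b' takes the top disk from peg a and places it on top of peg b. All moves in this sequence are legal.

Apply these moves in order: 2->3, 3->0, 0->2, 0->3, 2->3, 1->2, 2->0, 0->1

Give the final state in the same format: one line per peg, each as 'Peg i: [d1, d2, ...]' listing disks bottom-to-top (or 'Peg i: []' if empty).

After move 1 (2->3):
Peg 0: [4]
Peg 1: [2, 1]
Peg 2: []
Peg 3: [3]

After move 2 (3->0):
Peg 0: [4, 3]
Peg 1: [2, 1]
Peg 2: []
Peg 3: []

After move 3 (0->2):
Peg 0: [4]
Peg 1: [2, 1]
Peg 2: [3]
Peg 3: []

After move 4 (0->3):
Peg 0: []
Peg 1: [2, 1]
Peg 2: [3]
Peg 3: [4]

After move 5 (2->3):
Peg 0: []
Peg 1: [2, 1]
Peg 2: []
Peg 3: [4, 3]

After move 6 (1->2):
Peg 0: []
Peg 1: [2]
Peg 2: [1]
Peg 3: [4, 3]

After move 7 (2->0):
Peg 0: [1]
Peg 1: [2]
Peg 2: []
Peg 3: [4, 3]

After move 8 (0->1):
Peg 0: []
Peg 1: [2, 1]
Peg 2: []
Peg 3: [4, 3]

Answer: Peg 0: []
Peg 1: [2, 1]
Peg 2: []
Peg 3: [4, 3]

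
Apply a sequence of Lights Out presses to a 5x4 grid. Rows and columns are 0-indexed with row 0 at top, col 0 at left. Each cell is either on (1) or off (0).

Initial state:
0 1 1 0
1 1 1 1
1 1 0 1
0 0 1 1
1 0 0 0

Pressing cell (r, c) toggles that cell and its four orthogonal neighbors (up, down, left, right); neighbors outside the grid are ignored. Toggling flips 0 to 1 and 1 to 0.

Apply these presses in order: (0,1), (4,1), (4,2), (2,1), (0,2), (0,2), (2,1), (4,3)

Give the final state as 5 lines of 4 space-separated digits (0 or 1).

After press 1 at (0,1):
1 0 0 0
1 0 1 1
1 1 0 1
0 0 1 1
1 0 0 0

After press 2 at (4,1):
1 0 0 0
1 0 1 1
1 1 0 1
0 1 1 1
0 1 1 0

After press 3 at (4,2):
1 0 0 0
1 0 1 1
1 1 0 1
0 1 0 1
0 0 0 1

After press 4 at (2,1):
1 0 0 0
1 1 1 1
0 0 1 1
0 0 0 1
0 0 0 1

After press 5 at (0,2):
1 1 1 1
1 1 0 1
0 0 1 1
0 0 0 1
0 0 0 1

After press 6 at (0,2):
1 0 0 0
1 1 1 1
0 0 1 1
0 0 0 1
0 0 0 1

After press 7 at (2,1):
1 0 0 0
1 0 1 1
1 1 0 1
0 1 0 1
0 0 0 1

After press 8 at (4,3):
1 0 0 0
1 0 1 1
1 1 0 1
0 1 0 0
0 0 1 0

Answer: 1 0 0 0
1 0 1 1
1 1 0 1
0 1 0 0
0 0 1 0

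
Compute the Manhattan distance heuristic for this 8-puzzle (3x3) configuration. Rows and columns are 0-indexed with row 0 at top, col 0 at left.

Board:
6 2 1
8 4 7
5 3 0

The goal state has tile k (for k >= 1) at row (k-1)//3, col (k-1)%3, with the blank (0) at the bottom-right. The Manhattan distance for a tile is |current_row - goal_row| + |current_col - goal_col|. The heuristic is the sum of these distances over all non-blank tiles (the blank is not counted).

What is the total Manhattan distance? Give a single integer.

Answer: 16

Derivation:
Tile 6: at (0,0), goal (1,2), distance |0-1|+|0-2| = 3
Tile 2: at (0,1), goal (0,1), distance |0-0|+|1-1| = 0
Tile 1: at (0,2), goal (0,0), distance |0-0|+|2-0| = 2
Tile 8: at (1,0), goal (2,1), distance |1-2|+|0-1| = 2
Tile 4: at (1,1), goal (1,0), distance |1-1|+|1-0| = 1
Tile 7: at (1,2), goal (2,0), distance |1-2|+|2-0| = 3
Tile 5: at (2,0), goal (1,1), distance |2-1|+|0-1| = 2
Tile 3: at (2,1), goal (0,2), distance |2-0|+|1-2| = 3
Sum: 3 + 0 + 2 + 2 + 1 + 3 + 2 + 3 = 16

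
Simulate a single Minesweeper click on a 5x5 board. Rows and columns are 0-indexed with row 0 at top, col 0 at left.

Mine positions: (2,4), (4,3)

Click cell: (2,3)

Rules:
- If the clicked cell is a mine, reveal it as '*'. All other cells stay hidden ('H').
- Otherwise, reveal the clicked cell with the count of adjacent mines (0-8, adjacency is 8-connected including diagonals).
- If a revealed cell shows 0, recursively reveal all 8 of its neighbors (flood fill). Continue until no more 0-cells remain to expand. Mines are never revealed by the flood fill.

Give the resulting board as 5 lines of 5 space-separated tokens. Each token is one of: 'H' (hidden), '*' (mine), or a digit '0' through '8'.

H H H H H
H H H H H
H H H 1 H
H H H H H
H H H H H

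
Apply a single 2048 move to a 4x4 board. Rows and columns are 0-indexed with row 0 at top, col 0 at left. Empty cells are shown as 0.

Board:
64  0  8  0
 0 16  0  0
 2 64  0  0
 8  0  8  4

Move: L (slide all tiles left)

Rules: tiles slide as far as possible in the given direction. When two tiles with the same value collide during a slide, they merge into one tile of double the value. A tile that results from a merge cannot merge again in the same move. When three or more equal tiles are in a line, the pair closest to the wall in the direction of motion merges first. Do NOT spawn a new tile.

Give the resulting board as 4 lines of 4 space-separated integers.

Answer: 64  8  0  0
16  0  0  0
 2 64  0  0
16  4  0  0

Derivation:
Slide left:
row 0: [64, 0, 8, 0] -> [64, 8, 0, 0]
row 1: [0, 16, 0, 0] -> [16, 0, 0, 0]
row 2: [2, 64, 0, 0] -> [2, 64, 0, 0]
row 3: [8, 0, 8, 4] -> [16, 4, 0, 0]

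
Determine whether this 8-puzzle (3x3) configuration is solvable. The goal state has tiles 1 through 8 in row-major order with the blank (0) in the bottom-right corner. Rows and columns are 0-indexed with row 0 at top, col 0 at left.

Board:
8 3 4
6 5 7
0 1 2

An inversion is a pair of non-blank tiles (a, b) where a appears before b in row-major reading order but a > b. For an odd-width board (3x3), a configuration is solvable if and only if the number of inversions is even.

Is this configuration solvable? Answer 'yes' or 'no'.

Answer: yes

Derivation:
Inversions (pairs i<j in row-major order where tile[i] > tile[j] > 0): 18
18 is even, so the puzzle is solvable.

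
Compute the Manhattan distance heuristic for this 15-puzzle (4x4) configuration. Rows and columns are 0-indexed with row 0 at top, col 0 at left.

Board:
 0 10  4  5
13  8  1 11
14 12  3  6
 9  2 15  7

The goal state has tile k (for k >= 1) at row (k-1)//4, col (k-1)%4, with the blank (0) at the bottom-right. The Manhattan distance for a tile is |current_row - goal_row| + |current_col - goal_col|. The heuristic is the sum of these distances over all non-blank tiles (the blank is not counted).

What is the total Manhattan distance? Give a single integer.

Answer: 32

Derivation:
Tile 10: (0,1)->(2,1) = 2
Tile 4: (0,2)->(0,3) = 1
Tile 5: (0,3)->(1,0) = 4
Tile 13: (1,0)->(3,0) = 2
Tile 8: (1,1)->(1,3) = 2
Tile 1: (1,2)->(0,0) = 3
Tile 11: (1,3)->(2,2) = 2
Tile 14: (2,0)->(3,1) = 2
Tile 12: (2,1)->(2,3) = 2
Tile 3: (2,2)->(0,2) = 2
Tile 6: (2,3)->(1,1) = 3
Tile 9: (3,0)->(2,0) = 1
Tile 2: (3,1)->(0,1) = 3
Tile 15: (3,2)->(3,2) = 0
Tile 7: (3,3)->(1,2) = 3
Sum: 2 + 1 + 4 + 2 + 2 + 3 + 2 + 2 + 2 + 2 + 3 + 1 + 3 + 0 + 3 = 32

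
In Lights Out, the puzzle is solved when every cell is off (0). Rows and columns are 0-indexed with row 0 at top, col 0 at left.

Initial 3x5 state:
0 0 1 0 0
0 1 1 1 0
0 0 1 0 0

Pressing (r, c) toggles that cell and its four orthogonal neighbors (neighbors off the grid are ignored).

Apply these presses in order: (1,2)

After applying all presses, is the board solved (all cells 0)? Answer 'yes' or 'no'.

After press 1 at (1,2):
0 0 0 0 0
0 0 0 0 0
0 0 0 0 0

Lights still on: 0

Answer: yes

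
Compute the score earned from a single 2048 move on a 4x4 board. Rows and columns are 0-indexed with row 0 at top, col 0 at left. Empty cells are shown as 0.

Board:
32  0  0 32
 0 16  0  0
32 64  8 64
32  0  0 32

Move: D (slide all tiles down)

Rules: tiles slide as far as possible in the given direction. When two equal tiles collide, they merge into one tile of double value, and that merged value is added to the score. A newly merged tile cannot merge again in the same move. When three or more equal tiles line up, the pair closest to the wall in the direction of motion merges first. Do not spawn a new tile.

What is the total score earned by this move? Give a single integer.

Answer: 64

Derivation:
Slide down:
col 0: [32, 0, 32, 32] -> [0, 0, 32, 64]  score +64 (running 64)
col 1: [0, 16, 64, 0] -> [0, 0, 16, 64]  score +0 (running 64)
col 2: [0, 0, 8, 0] -> [0, 0, 0, 8]  score +0 (running 64)
col 3: [32, 0, 64, 32] -> [0, 32, 64, 32]  score +0 (running 64)
Board after move:
 0  0  0  0
 0  0  0 32
32 16  0 64
64 64  8 32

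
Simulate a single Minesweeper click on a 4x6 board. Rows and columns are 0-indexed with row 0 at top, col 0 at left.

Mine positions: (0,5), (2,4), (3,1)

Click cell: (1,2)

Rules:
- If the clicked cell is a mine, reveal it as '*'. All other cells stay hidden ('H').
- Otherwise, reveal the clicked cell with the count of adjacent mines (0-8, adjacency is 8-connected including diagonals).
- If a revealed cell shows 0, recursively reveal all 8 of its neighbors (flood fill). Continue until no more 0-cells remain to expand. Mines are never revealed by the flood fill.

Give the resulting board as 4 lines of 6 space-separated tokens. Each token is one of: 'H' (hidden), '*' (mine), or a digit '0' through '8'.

0 0 0 0 1 H
0 0 0 1 2 H
1 1 1 1 H H
H H H H H H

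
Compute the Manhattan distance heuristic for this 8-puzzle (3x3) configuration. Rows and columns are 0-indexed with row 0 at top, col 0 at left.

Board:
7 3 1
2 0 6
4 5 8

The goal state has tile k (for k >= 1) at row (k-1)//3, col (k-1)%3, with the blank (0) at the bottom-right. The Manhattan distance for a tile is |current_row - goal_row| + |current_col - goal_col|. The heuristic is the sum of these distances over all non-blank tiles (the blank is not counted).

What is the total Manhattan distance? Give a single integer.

Answer: 10

Derivation:
Tile 7: (0,0)->(2,0) = 2
Tile 3: (0,1)->(0,2) = 1
Tile 1: (0,2)->(0,0) = 2
Tile 2: (1,0)->(0,1) = 2
Tile 6: (1,2)->(1,2) = 0
Tile 4: (2,0)->(1,0) = 1
Tile 5: (2,1)->(1,1) = 1
Tile 8: (2,2)->(2,1) = 1
Sum: 2 + 1 + 2 + 2 + 0 + 1 + 1 + 1 = 10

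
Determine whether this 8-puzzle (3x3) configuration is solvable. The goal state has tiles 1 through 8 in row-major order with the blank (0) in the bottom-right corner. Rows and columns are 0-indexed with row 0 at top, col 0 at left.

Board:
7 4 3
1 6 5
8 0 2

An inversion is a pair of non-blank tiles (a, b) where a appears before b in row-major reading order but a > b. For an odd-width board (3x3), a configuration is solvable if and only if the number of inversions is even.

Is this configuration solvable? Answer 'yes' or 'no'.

Answer: no

Derivation:
Inversions (pairs i<j in row-major order where tile[i] > tile[j] > 0): 15
15 is odd, so the puzzle is not solvable.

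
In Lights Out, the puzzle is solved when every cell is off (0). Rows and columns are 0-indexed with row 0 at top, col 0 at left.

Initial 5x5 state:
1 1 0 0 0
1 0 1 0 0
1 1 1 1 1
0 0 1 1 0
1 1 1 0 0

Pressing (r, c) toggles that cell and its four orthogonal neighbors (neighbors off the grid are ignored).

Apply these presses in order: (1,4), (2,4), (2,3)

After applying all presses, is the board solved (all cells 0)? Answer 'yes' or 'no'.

After press 1 at (1,4):
1 1 0 0 1
1 0 1 1 1
1 1 1 1 0
0 0 1 1 0
1 1 1 0 0

After press 2 at (2,4):
1 1 0 0 1
1 0 1 1 0
1 1 1 0 1
0 0 1 1 1
1 1 1 0 0

After press 3 at (2,3):
1 1 0 0 1
1 0 1 0 0
1 1 0 1 0
0 0 1 0 1
1 1 1 0 0

Lights still on: 13

Answer: no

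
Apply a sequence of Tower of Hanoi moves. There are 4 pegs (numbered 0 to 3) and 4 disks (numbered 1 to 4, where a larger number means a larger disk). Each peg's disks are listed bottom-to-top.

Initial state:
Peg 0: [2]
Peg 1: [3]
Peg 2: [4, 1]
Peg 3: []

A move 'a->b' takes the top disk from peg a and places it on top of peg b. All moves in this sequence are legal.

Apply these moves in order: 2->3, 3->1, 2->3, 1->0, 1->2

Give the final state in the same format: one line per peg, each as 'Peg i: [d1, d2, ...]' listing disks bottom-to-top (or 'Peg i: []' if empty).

After move 1 (2->3):
Peg 0: [2]
Peg 1: [3]
Peg 2: [4]
Peg 3: [1]

After move 2 (3->1):
Peg 0: [2]
Peg 1: [3, 1]
Peg 2: [4]
Peg 3: []

After move 3 (2->3):
Peg 0: [2]
Peg 1: [3, 1]
Peg 2: []
Peg 3: [4]

After move 4 (1->0):
Peg 0: [2, 1]
Peg 1: [3]
Peg 2: []
Peg 3: [4]

After move 5 (1->2):
Peg 0: [2, 1]
Peg 1: []
Peg 2: [3]
Peg 3: [4]

Answer: Peg 0: [2, 1]
Peg 1: []
Peg 2: [3]
Peg 3: [4]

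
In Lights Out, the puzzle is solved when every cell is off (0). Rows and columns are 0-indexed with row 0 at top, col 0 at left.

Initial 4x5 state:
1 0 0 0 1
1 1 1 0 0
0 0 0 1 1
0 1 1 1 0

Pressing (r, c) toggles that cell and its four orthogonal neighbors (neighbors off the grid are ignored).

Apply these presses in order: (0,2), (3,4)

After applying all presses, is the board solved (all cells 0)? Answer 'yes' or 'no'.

After press 1 at (0,2):
1 1 1 1 1
1 1 0 0 0
0 0 0 1 1
0 1 1 1 0

After press 2 at (3,4):
1 1 1 1 1
1 1 0 0 0
0 0 0 1 0
0 1 1 0 1

Lights still on: 11

Answer: no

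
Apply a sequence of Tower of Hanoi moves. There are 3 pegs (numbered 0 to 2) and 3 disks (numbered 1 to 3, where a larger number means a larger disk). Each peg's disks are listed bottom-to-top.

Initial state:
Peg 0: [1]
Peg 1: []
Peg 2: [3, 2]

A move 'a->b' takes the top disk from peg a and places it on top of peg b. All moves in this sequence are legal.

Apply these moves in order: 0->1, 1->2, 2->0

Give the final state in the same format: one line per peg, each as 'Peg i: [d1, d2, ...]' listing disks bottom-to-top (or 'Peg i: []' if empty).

Answer: Peg 0: [1]
Peg 1: []
Peg 2: [3, 2]

Derivation:
After move 1 (0->1):
Peg 0: []
Peg 1: [1]
Peg 2: [3, 2]

After move 2 (1->2):
Peg 0: []
Peg 1: []
Peg 2: [3, 2, 1]

After move 3 (2->0):
Peg 0: [1]
Peg 1: []
Peg 2: [3, 2]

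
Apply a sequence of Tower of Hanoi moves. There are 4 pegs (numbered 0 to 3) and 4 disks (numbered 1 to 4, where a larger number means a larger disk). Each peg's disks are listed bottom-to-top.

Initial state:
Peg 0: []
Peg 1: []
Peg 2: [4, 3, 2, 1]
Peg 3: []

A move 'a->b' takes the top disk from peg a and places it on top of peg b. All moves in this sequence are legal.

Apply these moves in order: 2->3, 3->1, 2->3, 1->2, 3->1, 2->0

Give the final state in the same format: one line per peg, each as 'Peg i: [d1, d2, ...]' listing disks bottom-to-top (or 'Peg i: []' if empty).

Answer: Peg 0: [1]
Peg 1: [2]
Peg 2: [4, 3]
Peg 3: []

Derivation:
After move 1 (2->3):
Peg 0: []
Peg 1: []
Peg 2: [4, 3, 2]
Peg 3: [1]

After move 2 (3->1):
Peg 0: []
Peg 1: [1]
Peg 2: [4, 3, 2]
Peg 3: []

After move 3 (2->3):
Peg 0: []
Peg 1: [1]
Peg 2: [4, 3]
Peg 3: [2]

After move 4 (1->2):
Peg 0: []
Peg 1: []
Peg 2: [4, 3, 1]
Peg 3: [2]

After move 5 (3->1):
Peg 0: []
Peg 1: [2]
Peg 2: [4, 3, 1]
Peg 3: []

After move 6 (2->0):
Peg 0: [1]
Peg 1: [2]
Peg 2: [4, 3]
Peg 3: []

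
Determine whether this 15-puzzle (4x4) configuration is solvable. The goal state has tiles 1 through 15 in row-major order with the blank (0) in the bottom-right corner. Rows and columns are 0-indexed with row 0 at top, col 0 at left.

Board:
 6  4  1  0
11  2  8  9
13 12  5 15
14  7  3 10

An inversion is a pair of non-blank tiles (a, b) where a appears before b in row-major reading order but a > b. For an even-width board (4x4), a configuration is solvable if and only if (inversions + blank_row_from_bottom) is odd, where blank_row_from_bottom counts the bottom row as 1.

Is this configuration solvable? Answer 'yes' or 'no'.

Answer: yes

Derivation:
Inversions: 39
Blank is in row 0 (0-indexed from top), which is row 4 counting from the bottom (bottom = 1).
39 + 4 = 43, which is odd, so the puzzle is solvable.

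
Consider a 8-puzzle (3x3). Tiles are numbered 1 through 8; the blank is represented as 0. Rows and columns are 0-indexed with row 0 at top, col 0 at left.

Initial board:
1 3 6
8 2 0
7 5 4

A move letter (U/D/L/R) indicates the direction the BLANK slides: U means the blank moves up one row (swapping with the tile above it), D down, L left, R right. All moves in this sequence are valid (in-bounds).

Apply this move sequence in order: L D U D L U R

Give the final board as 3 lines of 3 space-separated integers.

After move 1 (L):
1 3 6
8 0 2
7 5 4

After move 2 (D):
1 3 6
8 5 2
7 0 4

After move 3 (U):
1 3 6
8 0 2
7 5 4

After move 4 (D):
1 3 6
8 5 2
7 0 4

After move 5 (L):
1 3 6
8 5 2
0 7 4

After move 6 (U):
1 3 6
0 5 2
8 7 4

After move 7 (R):
1 3 6
5 0 2
8 7 4

Answer: 1 3 6
5 0 2
8 7 4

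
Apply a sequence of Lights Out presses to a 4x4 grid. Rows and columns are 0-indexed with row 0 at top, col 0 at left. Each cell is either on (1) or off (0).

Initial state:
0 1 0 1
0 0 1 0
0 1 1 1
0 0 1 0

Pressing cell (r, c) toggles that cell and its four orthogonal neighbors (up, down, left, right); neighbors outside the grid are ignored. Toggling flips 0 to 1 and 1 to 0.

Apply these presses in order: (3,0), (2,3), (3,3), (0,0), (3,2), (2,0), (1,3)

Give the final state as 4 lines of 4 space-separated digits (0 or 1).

After press 1 at (3,0):
0 1 0 1
0 0 1 0
1 1 1 1
1 1 1 0

After press 2 at (2,3):
0 1 0 1
0 0 1 1
1 1 0 0
1 1 1 1

After press 3 at (3,3):
0 1 0 1
0 0 1 1
1 1 0 1
1 1 0 0

After press 4 at (0,0):
1 0 0 1
1 0 1 1
1 1 0 1
1 1 0 0

After press 5 at (3,2):
1 0 0 1
1 0 1 1
1 1 1 1
1 0 1 1

After press 6 at (2,0):
1 0 0 1
0 0 1 1
0 0 1 1
0 0 1 1

After press 7 at (1,3):
1 0 0 0
0 0 0 0
0 0 1 0
0 0 1 1

Answer: 1 0 0 0
0 0 0 0
0 0 1 0
0 0 1 1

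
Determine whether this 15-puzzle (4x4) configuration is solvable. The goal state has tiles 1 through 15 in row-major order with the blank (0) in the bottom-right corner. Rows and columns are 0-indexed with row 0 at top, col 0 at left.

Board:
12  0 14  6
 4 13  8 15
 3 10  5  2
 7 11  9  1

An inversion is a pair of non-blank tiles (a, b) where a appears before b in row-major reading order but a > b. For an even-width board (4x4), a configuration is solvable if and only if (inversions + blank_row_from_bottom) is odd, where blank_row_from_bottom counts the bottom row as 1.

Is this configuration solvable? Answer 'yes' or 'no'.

Inversions: 67
Blank is in row 0 (0-indexed from top), which is row 4 counting from the bottom (bottom = 1).
67 + 4 = 71, which is odd, so the puzzle is solvable.

Answer: yes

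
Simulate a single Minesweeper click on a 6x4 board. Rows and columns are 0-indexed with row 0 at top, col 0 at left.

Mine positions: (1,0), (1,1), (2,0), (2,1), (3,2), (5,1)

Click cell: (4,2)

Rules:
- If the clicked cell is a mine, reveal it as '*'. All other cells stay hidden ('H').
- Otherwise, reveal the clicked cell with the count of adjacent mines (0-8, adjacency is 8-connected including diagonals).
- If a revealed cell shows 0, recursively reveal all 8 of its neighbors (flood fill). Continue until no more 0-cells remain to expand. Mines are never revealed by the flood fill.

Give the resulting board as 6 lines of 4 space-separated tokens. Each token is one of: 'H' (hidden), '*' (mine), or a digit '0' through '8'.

H H H H
H H H H
H H H H
H H H H
H H 2 H
H H H H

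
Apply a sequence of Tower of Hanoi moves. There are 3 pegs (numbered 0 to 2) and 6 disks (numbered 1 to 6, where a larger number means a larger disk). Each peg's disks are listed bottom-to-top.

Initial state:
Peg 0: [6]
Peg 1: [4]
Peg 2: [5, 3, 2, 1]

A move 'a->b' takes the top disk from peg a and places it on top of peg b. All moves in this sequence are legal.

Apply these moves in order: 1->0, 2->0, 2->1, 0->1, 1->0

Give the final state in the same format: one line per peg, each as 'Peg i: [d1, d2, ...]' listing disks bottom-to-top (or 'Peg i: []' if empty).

After move 1 (1->0):
Peg 0: [6, 4]
Peg 1: []
Peg 2: [5, 3, 2, 1]

After move 2 (2->0):
Peg 0: [6, 4, 1]
Peg 1: []
Peg 2: [5, 3, 2]

After move 3 (2->1):
Peg 0: [6, 4, 1]
Peg 1: [2]
Peg 2: [5, 3]

After move 4 (0->1):
Peg 0: [6, 4]
Peg 1: [2, 1]
Peg 2: [5, 3]

After move 5 (1->0):
Peg 0: [6, 4, 1]
Peg 1: [2]
Peg 2: [5, 3]

Answer: Peg 0: [6, 4, 1]
Peg 1: [2]
Peg 2: [5, 3]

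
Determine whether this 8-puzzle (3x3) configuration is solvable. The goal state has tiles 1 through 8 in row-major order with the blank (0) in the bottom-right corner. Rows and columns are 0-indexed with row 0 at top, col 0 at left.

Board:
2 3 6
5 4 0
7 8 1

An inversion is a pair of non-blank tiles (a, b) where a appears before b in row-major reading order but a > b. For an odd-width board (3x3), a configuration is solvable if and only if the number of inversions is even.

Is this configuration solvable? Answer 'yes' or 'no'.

Inversions (pairs i<j in row-major order where tile[i] > tile[j] > 0): 10
10 is even, so the puzzle is solvable.

Answer: yes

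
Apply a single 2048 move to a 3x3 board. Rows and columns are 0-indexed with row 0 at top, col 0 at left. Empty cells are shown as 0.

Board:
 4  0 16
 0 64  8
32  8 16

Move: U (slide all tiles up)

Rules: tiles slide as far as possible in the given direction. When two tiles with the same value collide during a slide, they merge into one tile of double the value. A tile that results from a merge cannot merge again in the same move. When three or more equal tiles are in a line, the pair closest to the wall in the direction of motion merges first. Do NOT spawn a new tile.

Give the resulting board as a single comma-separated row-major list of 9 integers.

Slide up:
col 0: [4, 0, 32] -> [4, 32, 0]
col 1: [0, 64, 8] -> [64, 8, 0]
col 2: [16, 8, 16] -> [16, 8, 16]

Answer: 4, 64, 16, 32, 8, 8, 0, 0, 16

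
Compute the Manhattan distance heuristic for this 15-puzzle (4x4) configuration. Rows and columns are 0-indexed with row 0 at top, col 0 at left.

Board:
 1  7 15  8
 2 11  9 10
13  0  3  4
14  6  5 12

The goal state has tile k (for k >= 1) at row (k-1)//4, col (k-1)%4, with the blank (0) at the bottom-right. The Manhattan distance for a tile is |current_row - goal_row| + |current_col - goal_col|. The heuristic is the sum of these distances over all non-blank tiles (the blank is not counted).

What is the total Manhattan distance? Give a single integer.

Tile 1: (0,0)->(0,0) = 0
Tile 7: (0,1)->(1,2) = 2
Tile 15: (0,2)->(3,2) = 3
Tile 8: (0,3)->(1,3) = 1
Tile 2: (1,0)->(0,1) = 2
Tile 11: (1,1)->(2,2) = 2
Tile 9: (1,2)->(2,0) = 3
Tile 10: (1,3)->(2,1) = 3
Tile 13: (2,0)->(3,0) = 1
Tile 3: (2,2)->(0,2) = 2
Tile 4: (2,3)->(0,3) = 2
Tile 14: (3,0)->(3,1) = 1
Tile 6: (3,1)->(1,1) = 2
Tile 5: (3,2)->(1,0) = 4
Tile 12: (3,3)->(2,3) = 1
Sum: 0 + 2 + 3 + 1 + 2 + 2 + 3 + 3 + 1 + 2 + 2 + 1 + 2 + 4 + 1 = 29

Answer: 29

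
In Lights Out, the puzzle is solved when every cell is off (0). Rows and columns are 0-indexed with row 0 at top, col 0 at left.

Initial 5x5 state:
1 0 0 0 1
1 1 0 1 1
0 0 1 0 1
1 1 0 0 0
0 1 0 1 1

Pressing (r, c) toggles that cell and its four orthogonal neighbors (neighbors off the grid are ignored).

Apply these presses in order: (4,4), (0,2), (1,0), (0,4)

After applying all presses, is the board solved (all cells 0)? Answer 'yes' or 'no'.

After press 1 at (4,4):
1 0 0 0 1
1 1 0 1 1
0 0 1 0 1
1 1 0 0 1
0 1 0 0 0

After press 2 at (0,2):
1 1 1 1 1
1 1 1 1 1
0 0 1 0 1
1 1 0 0 1
0 1 0 0 0

After press 3 at (1,0):
0 1 1 1 1
0 0 1 1 1
1 0 1 0 1
1 1 0 0 1
0 1 0 0 0

After press 4 at (0,4):
0 1 1 0 0
0 0 1 1 0
1 0 1 0 1
1 1 0 0 1
0 1 0 0 0

Lights still on: 11

Answer: no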